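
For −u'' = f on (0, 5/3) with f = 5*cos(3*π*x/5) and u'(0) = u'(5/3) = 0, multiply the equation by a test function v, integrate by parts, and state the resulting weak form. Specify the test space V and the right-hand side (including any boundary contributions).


V = H^1(0, 5/3) (no boundary constraint on v; u is determined up to an additive constant); weak form: ∫_0^5/3 u'v' dx = ∫_0^5/3 (5*cos(3*π*x/5)) v dx for all v ∈ V.

Multiply both sides by a test function v and integrate from 0 to 5/3:
  ∫_0^5/3 −u''(x) v(x) dx = ∫_0^5/3 f(x) v(x) dx.
Integrate the LHS by parts once:
  ∫_0^5/3 −u'' v dx = −[u'(x) v(x)]_0^5/3 + ∫_0^5/3 u'(x) v'(x) dx.
Thus ∫_0^5/3 u'(x) v'(x) dx = ∫_0^5/3 f(x) v(x) dx + [u'(x) v(x)]_0^5/3.
Choose V so that boundary terms are either known or forced to vanish.
u has homogeneous Neumann: u'(0) = u'(5/3) = 0. So [u' v]_0^5/3 = 0·v(5/3) − 0·v(0) = 0 for any v; take V = H^1(0, 5/3).
Weak formulation: find u (satisfying any essential BC) such that ∫_0^5/3 u'(x) v'(x) dx = ∫_0^5/3 f v dx for all v ∈ V (homogeneous Neumann, so boundary terms vanish).
Substituting f(x) = 5*cos(3*π*x/5), the right-hand side is ∫_0^5/3 (5*cos(3*π*x/5)) v dx.
Compatibility check (pure Neumann): taking v ≡ 1 ∈ V gives 0 = ∫_0^5/3 f dx + (0) − (0), i.e. ∫_0^5/3 f dx must equal u'(0) − u'(5/3) = 0. Indeed ∫_0^5/3 (5*cos(3*π*x/5)) dx = 0, so the data are compatible. The solution is then unique only up to an additive constant (fix it e.g. by requiring ∫_0^5/3 u dx = 0).


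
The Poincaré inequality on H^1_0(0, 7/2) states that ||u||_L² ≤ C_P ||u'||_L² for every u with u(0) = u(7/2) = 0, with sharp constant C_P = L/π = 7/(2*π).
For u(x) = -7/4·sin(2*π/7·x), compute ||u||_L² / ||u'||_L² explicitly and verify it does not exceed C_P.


||u||_L² / ||u'||_L² = 7/(2*π) = C_P.

u(x) = -7/4·sin(2*π/7·x), so u'(x) = -π*cos(2*π*x/7)/2.
Writing u(x) = A·sin(kπx/L) with A = -7/4 and k = 1, use ∫_0^L sin²(kπx/L) dx = L/2 and ∫_0^L cos²(kπx/L) dx = L/2.
u² = 49/16·sin²(2*π/7·x) and (u')² = π^2/4·cos²(2*π/7·x), and each of sin², cos² integrates to L/2 = 7/4 over (0, 7/2).
∫_0^7/2 u² dx = 343/64, so ||u||_L² = 7*sqrt(7)/8.
∫_0^7/2 (u')² dx = 7*π^2/16, so ||u'||_L² = sqrt(7)*π/4.
Ratio ||u||_L² / ||u'||_L² = 7/(2*π).
Sharp Poincaré constant on H^1_0(0, 7/2) is C_P = L/π = 7/(2*π), achieved by sin(2*π/7·x).
This is the k = 1 eigenfunction (up to amplitude), so the ratio equals the sharp Poincaré constant exactly.


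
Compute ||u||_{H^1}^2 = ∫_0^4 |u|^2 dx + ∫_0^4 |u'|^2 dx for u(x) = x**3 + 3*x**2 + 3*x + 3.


||u||_{H^1}^2 = 609832/35

The H^1 norm (squared) on an interval (0, L) is
  ||u||_{H^1}^2 = ∫_0^L u(x)^2 dx + ∫_0^L u'(x)^2 dx.
Compute u'(x) = 3*x**2 + 6*x + 3.
Then u(x)^2 = x**6 + 6*x**5 + 15*x**4 + 24*x**3 + 27*x**2 + 18*x + 9 and u'(x)^2 = 9*x**4 + 36*x**3 + 54*x**2 + 36*x + 9.
Integrate each monomial from 0 to 4 using ∫_0^4 c·x^n dx = c·4^(n+1)/(n+1):
  ∫_0^4 u(x)^2 dx = ∫_0^4 (x^6 + 6*x^5 + 15*x^4 + 24*x^3 + 27*x^2 + 18*x + 9) dx. Term by term:
    ∫_0^4 x^6 dx = 16384/7;  ∫_0^4 6*x^5 dx = 4096;  ∫_0^4 15*x^4 dx = 3072;
    ∫_0^4 24*x^3 dx = 1536;  ∫_0^4 27*x^2 dx = 576;  ∫_0^4 18*x dx = 144;
    ∫_0^4 9 dx = 36.
  Sum: 16384/7 + 4096 + 3072 + 1536 + 576 + 144 + 36 = 82604/7.
  ∫_0^4 u'(x)^2 dx = ∫_0^4 (9*x^4 + 36*x^3 + 54*x^2 + 36*x + 9) dx. Term by term:
    ∫_0^4 9*x^4 dx = 9216/5;  ∫_0^4 36*x^3 dx = 2304;  ∫_0^4 54*x^2 dx = 1152;
    ∫_0^4 36*x dx = 288;  ∫_0^4 9 dx = 36.
  Sum: 9216/5 + 2304 + 1152 + 288 + 36 = 28116/5.
Adding: ||u||_{H^1}^2 = 82604/7 + 28116/5 = 609832/35.


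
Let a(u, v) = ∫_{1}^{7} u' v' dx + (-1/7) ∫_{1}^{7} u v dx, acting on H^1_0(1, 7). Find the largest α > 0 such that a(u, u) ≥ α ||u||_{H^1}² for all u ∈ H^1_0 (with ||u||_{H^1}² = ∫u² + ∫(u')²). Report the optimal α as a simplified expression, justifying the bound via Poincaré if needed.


α = (-36/7 + π^2)/(π^2 + 36)

Coercivity of a(·,·) on H^1_0(1, 7) means a(u, u) ≥ α ||u||_{H^1}² for every u ∈ H^1_0.
The interval has length L = 6, and Poincaré/coercivity depend only on L. Here a(u, u) = ∫(u')² + (-1/7)·∫u².
Here c = -1/7 < 0 with |c| < (π/L)² = π^2/36, so coercivity still holds. The condition a(u,u) ≥ α||u||_{H^1}² reads (1−α)∫(u')² ≥ (α−c)∫u². Any admissible α is ≤ 1 (rapidly oscillating u have ∫u²/∫(u')² → 0), and α = 1 would force 0 ≥ (1−c)∫u², impossible since c < 1; so 1−α > 0. By the sharp Poincaré inequality on H^1_0 of an interval of length L, ∫(u')² ≥ (π/L)²∫u² with equality for the first sine mode sin(π(x−x₀)/L) (x₀ the left endpoint), so the inequality holds for all u iff (1−α)(π/L)² ≥ α − c, i.e. α ≤ ((π/L)² + c)/((π/L)² + 1) = (1 + c(L/π)²)/(1 + (L/π)²). (Direct route, valid since c ≤ 0: Poincaré gives c∫u² ≥ c(L/π)²∫(u')², so a(u,u) ≥ (1 + c(L/π)²)∫(u')², while ||u||_{H^1}² ≤ (1 + (L/π)²)∫(u')²; dividing yields the same α.) With (π/L)² = π^2/36 and c = -1/7, the largest admissible constant is α = ((π/L)² + c)/((π/L)² + 1).
Simplifying, α = (-36/7 + π^2)/(π^2 + 36).


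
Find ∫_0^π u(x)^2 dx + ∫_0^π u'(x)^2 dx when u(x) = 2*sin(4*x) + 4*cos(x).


||u||_{H^1(0,π)}^2 = 256/15 + 50*π

u'(x) = -4*sin(x) + 8*cos(4*x).
Expand u² and (u')² and integrate term by term on (0, π), using: for integers n ≥ 1, ∫_0^π sin²(nx) dx = ∫_0^π cos²(nx) dx = π/2; for n ≠ n', ∫_0^π sin(nx)sin(n'x) dx = ∫_0^π cos(nx)cos(n'x) dx = 0; and by product-to-sum, ∫_0^π sin(nx)cos(n'x) dx = ½∫_0^π [sin((n+n')x) + sin((n−n')x)] dx, which is 0 when n+n' is even and 2n/(n²−n'²) when n+n' is odd (it need not vanish on (0, π)).
  u² squared terms: (2)²·∫sin(4x)² dx = 4·π/2 = 2*π;  (4)²·∫cos(x)² dx = 16·π/2 = 8*π.
  u² cross terms: 2·(2)·(4)·∫sin(4x)·cos(x) dx = 16·(8/15) = 128/15.
  So ∫_0^π u² dx = 2*π + 8*π + 128/15 = 128/15 + 10*π.
  (u')² squared terms: (-4)²·∫sin(x)² dx = 16·π/2 = 8*π;  (8)²·∫cos(4x)² dx = 64·π/2 = 32*π.
  (u')² cross terms: 2·(-4)·(8)·∫sin(x)·cos(4x) dx = -64·(-2/15) = 128/15.
  So ∫_0^π (u')² dx = 8*π + 32*π + 128/15 = 128/15 + 40*π.
||u||_{H^1}^2 = (128/15 + 10*π) + (128/15 + 40*π) = 256/15 + 50*π.


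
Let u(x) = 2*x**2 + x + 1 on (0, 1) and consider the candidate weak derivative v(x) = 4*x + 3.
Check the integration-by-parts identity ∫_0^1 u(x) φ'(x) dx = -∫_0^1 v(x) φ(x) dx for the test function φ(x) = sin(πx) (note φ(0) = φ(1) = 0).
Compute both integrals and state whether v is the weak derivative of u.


LHS = -6/π, RHS = -10/π. No, v is not the weak derivative of u.

u(x) = 2*x**2 + x + 1, classical derivative u'(x) = 4*x + 1.
φ(x) = sin(πx), so φ'(x) = π*cos(π*x).
Note φ(0) = φ(1) = 0, so the boundary term u·φ vanishes.
LHS = ∫_0^1 u(x) φ'(x) dx = ∫_0^1 (2*π*x^2*cos(π*x) + π*x*cos(π*x) + π*cos(π*x)) dx. Term by term:
  ∫_0^1 π*cos(π*x) dx = 0;  ∫_0^1 π*x*cos(π*x) dx = -2/π;  ∫_0^1 2*π*x^2*cos(π*x) dx = -4/π.
Sum: 0 − 2/π − 4/π = -6/π.
So LHS = -6/π.
∫_0^1 v(x) φ(x) dx = ∫_0^1 (4*x*sin(π*x) + 3*sin(π*x)) dx. Term by term:
  ∫_0^1 3*sin(π*x) dx = 6/π;  ∫_0^1 4*x*sin(π*x) dx = 4/π.
Sum: 6/π + 4/π = 10/π.
So RHS = -∫_0^1 v(x) φ(x) dx = -10/π.
LHS − RHS = 4/π ≠ 0, so the identity fails.
(For a valid weak derivative the identity must hold for EVERY test function, in particular this one. The failure shows v is NOT the weak derivative of u.)
Correct weak derivative would be u'(x) = 4*x + 1.


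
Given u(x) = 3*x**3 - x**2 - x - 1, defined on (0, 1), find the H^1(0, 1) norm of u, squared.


||u||_{H^1}^2 = 716/105

The H^1 norm (squared) on an interval (0, L) is
  ||u||_{H^1}^2 = ∫_0^L u(x)^2 dx + ∫_0^L u'(x)^2 dx.
Compute u'(x) = 9*x**2 - 2*x - 1.
Then u(x)^2 = 9*x**6 - 6*x**5 - 5*x**4 - 4*x**3 + 3*x**2 + 2*x + 1 and u'(x)^2 = 81*x**4 - 36*x**3 - 14*x**2 + 4*x + 1.
Integrate each monomial from 0 to 1 using ∫_0^1 c·x^n dx = c·1^(n+1)/(n+1):
  ∫_0^1 u(x)^2 dx = ∫_0^1 (9*x^6 - 6*x^5 - 5*x^4 - 4*x^3 + 3*x^2 + 2*x + 1) dx. Term by term:
    ∫_0^1 9*x^6 dx = 9/7;  ∫_0^1 -6*x^5 dx = -1;  ∫_0^1 -5*x^4 dx = -1;
    ∫_0^1 -4*x^3 dx = -1;  ∫_0^1 3*x^2 dx = 1;  ∫_0^1 2*x dx = 1;
    ∫_0^1 1 dx = 1.
  Sum: 9/7 − 1 − 1 − 1 + 1 + 1 + 1 = 9/7.
  ∫_0^1 u'(x)^2 dx = ∫_0^1 (81*x^4 - 36*x^3 - 14*x^2 + 4*x + 1) dx. Term by term:
    ∫_0^1 81*x^4 dx = 81/5;  ∫_0^1 -36*x^3 dx = -9;  ∫_0^1 -14*x^2 dx = -14/3;
    ∫_0^1 4*x dx = 2;  ∫_0^1 1 dx = 1.
  Sum: 81/5 − 9 − 14/3 + 2 + 1 = 83/15.
Adding: ||u||_{H^1}^2 = 9/7 + 83/15 = 716/105.


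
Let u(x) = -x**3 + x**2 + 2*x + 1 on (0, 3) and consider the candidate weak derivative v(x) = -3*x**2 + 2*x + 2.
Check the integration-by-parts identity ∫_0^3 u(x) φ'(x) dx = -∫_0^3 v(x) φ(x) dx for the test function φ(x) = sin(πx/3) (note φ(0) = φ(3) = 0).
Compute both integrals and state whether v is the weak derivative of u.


LHS = -324/π^3 + 51/π, RHS = -324/π^3 + 51/π. Yes, v = u' weakly.

u(x) = -x**3 + x**2 + 2*x + 1, classical derivative u'(x) = -3*x**2 + 2*x + 2.
φ(x) = sin(πx/3), so φ'(x) = π*cos(π*x/3)/3.
Note φ(0) = φ(3) = 0, so the boundary term u·φ vanishes.
LHS = ∫_0^3 u(x) φ'(x) dx = ∫_0^3 (-π*x^3*cos(π*x/3)/3 + π*x^2*cos(π*x/3)/3 + 2*π*x*cos(π*x/3)/3 + π*cos(π*x/3)/3) dx. Term by term:
  ∫_0^3 π*cos(π*x/3)/3 dx = 0;  ∫_0^3 -π*x^3*cos(π*x/3)/3 dx = -324/π^3 + 81/π;  ∫_0^3 π*x^2*cos(π*x/3)/3 dx = -18/π;
  ∫_0^3 2*π*x*cos(π*x/3)/3 dx = -12/π.
Sum: 0 + -324/π^3 + 81/π − 18/π − 12/π = -324/π^3 + 51/π.
So LHS = -324/π^3 + 51/π.
∫_0^3 v(x) φ(x) dx = ∫_0^3 (-3*x^2*sin(π*x/3) + 2*x*sin(π*x/3) + 2*sin(π*x/3)) dx. Term by term:
  ∫_0^3 2*sin(π*x/3) dx = 12/π;  ∫_0^3 -3*x^2*sin(π*x/3) dx = -81/π + 324/π^3;  ∫_0^3 2*x*sin(π*x/3) dx = 18/π.
Sum: 12/π + -81/π + 324/π^3 + 18/π = -51/π + 324/π^3.
So RHS = -∫_0^3 v(x) φ(x) dx = -324/π^3 + 51/π.
LHS = RHS, so the identity holds for this test φ.
Moreover u is smooth here and v(x) = u'(x) = -3*x**2 + 2*x + 2 pointwise, so the identity holds for every test function. Hence v is the weak derivative of u.


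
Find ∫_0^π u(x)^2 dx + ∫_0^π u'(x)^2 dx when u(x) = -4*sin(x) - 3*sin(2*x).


||u||_{H^1(0,π)}^2 = 77*π/2

u'(x) = -4*cos(x) - 6*cos(2*x).
Expand u² and (u')² and integrate term by term on (0, π), using: for integers n ≥ 1, ∫_0^π sin²(nx) dx = ∫_0^π cos²(nx) dx = π/2; for n ≠ n', ∫_0^π sin(nx)sin(n'x) dx = ∫_0^π cos(nx)cos(n'x) dx = 0; and by product-to-sum, ∫_0^π sin(nx)cos(n'x) dx = ½∫_0^π [sin((n+n')x) + sin((n−n')x)] dx, which is 0 when n+n' is even and 2n/(n²−n'²) when n+n' is odd (it need not vanish on (0, π)).
  u² squared terms: (-4)²·∫sin(x)² dx = 16·π/2 = 8*π;  (-3)²·∫sin(2x)² dx = 9·π/2 = 9*π/2.
  u² cross terms: 2·(-4)·(-3)·∫sin(x)·sin(2x) dx = 24·(0) = 0.
  So ∫_0^π u² dx = 8*π + 9*π/2 + 0 = 25*π/2.
  (u')² squared terms: (-6)²·∫cos(2x)² dx = 36·π/2 = 18*π;  (-4)²·∫cos(x)² dx = 16·π/2 = 8*π.
  (u')² cross terms: 2·(-6)·(-4)·∫cos(2x)·cos(x) dx = 48·(0) = 0.
  So ∫_0^π (u')² dx = 18*π + 8*π + 0 = 26*π.
||u||_{H^1}^2 = (25*π/2) + (26*π) = 77*π/2.


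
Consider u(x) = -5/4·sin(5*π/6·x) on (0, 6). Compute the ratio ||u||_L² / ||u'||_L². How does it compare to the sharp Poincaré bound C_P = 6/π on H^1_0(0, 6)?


||u||_L² / ||u'||_L² = 6/(5*π) < C_P = 6/π.

u(x) = -5/4·sin(5*π/6·x), so u'(x) = -25*π*cos(5*π*x/6)/24.
Writing u(x) = A·sin(kπx/L) with A = -5/4 and k = 5, use ∫_0^L sin²(kπx/L) dx = L/2 and ∫_0^L cos²(kπx/L) dx = L/2.
u² = 25/16·sin²(5*π/6·x) and (u')² = 625*π^2/576·cos²(5*π/6·x), and each of sin², cos² integrates to L/2 = 3 over (0, 6).
∫_0^6 u² dx = 75/16, so ||u||_L² = 5*sqrt(3)/4.
∫_0^6 (u')² dx = 625*π^2/192, so ||u'||_L² = 25*sqrt(3)*π/24.
Ratio ||u||_L² / ||u'||_L² = 6/(5*π).
Sharp Poincaré constant on H^1_0(0, 6) is C_P = L/π = 6/π, achieved by sin(π/6·x).
This is the k = 5 harmonic; the ratio L/(kπ) is strictly less than C_P = L/π, consistent with the sharp inequality ||u||_L² ≤ C_P ||u'||_L².


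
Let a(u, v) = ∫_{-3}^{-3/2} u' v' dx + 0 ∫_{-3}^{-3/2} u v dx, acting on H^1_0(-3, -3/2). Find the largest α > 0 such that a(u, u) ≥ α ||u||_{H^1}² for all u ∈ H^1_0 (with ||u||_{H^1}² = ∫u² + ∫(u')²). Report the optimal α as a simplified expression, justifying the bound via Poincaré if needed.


α = 4*π^2/(9 + 4*π^2)

Coercivity of a(·,·) on H^1_0(-3, -3/2) means a(u, u) ≥ α ||u||_{H^1}² for every u ∈ H^1_0.
The interval has length L = 3/2, and Poincaré/coercivity depend only on L. Here a(u, u) = ∫(u')² + (0)·∫u².
Here c = 0, so a(u,u) = ∫(u')² alone. The condition a(u,u) ≥ α||u||_{H^1}² reads (1−α)∫(u')² ≥ (α−c)∫u². Any admissible α is ≤ 1 (rapidly oscillating u have ∫u²/∫(u')² → 0), and α = 1 would force 0 ≥ (1−c)∫u², impossible since c < 1; so 1−α > 0. By the sharp Poincaré inequality on H^1_0 of an interval of length L, ∫(u')² ≥ (π/L)²∫u² with equality for the first sine mode sin(π(x−x₀)/L) (x₀ the left endpoint), so the inequality holds for all u iff (1−α)(π/L)² ≥ α − c, i.e. α ≤ ((π/L)² + c)/((π/L)² + 1) = (1 + c(L/π)²)/(1 + (L/π)²). (Direct route, valid since c ≤ 0: Poincaré gives c∫u² ≥ c(L/π)²∫(u')², so a(u,u) ≥ (1 + c(L/π)²)∫(u')², while ||u||_{H^1}² ≤ (1 + (L/π)²)∫(u')²; dividing yields the same α.) With (π/L)² = 4*π^2/9 and c = 0, the largest admissible constant is α = ((π/L)² + c)/((π/L)² + 1).
Simplifying, α = 4*π^2/(9 + 4*π^2).


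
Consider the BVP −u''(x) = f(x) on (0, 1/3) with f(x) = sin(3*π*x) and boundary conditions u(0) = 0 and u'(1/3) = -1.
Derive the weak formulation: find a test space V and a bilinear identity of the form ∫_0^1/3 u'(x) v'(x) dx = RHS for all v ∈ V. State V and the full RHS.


V = {v ∈ H^1(0, 1/3) : v(0) = 0} (test functions vanish at x = 0 where u is specified); weak form: ∫_0^1/3 u'v' dx = ∫_0^1/3 (sin(3*π*x)) v dx − v(1/3) for all v ∈ V.

Multiply both sides by a test function v and integrate from 0 to 1/3:
  ∫_0^1/3 −u''(x) v(x) dx = ∫_0^1/3 f(x) v(x) dx.
Integrate the LHS by parts once:
  ∫_0^1/3 −u'' v dx = −[u'(x) v(x)]_0^1/3 + ∫_0^1/3 u'(x) v'(x) dx.
Thus ∫_0^1/3 u'(x) v'(x) dx = ∫_0^1/3 f(x) v(x) dx + [u'(x) v(x)]_0^1/3.
Choose V so that boundary terms are either known or forced to vanish.
Mixed BC: u(0) = 0 (Dirichlet) and u'(1/3) = -1 (Neumann). Define V = {v ∈ H^1(0, 1/3) : v(0) = 0}. Then [u' v]_0^1/3 = u'(1/3)·v(1/3) − u'(0)·0 = − v(1/3).
Weak formulation: find u (satisfying any essential BC) such that ∫_0^1/3 u'(x) v'(x) dx = ∫_0^1/3 f v dx − v(1/3) for all v ∈ V (Dirichlet at 0 absorbed into V; Neumann datum at x = 1/3 contributes the boundary term).
Substituting f(x) = sin(3*π*x), the right-hand side is ∫_0^1/3 (sin(3*π*x)) v dx − v(1/3).


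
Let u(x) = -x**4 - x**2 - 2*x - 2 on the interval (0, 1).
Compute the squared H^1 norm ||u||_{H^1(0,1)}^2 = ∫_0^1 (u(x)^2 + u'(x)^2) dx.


||u||_{H^1}^2 = 10253/315

The H^1 norm (squared) on an interval (0, L) is
  ||u||_{H^1}^2 = ∫_0^L u(x)^2 dx + ∫_0^L u'(x)^2 dx.
Compute u'(x) = -4*x**3 - 2*x - 2.
Then u(x)^2 = x**8 + 2*x**6 + 4*x**5 + 5*x**4 + 4*x**3 + 8*x**2 + 8*x + 4 and u'(x)^2 = 16*x**6 + 16*x**4 + 16*x**3 + 4*x**2 + 8*x + 4.
Integrate each monomial from 0 to 1 using ∫_0^1 c·x^n dx = c·1^(n+1)/(n+1):
  ∫_0^1 u(x)^2 dx = ∫_0^1 (x^8 + 2*x^6 + 4*x^5 + 5*x^4 + 4*x^3 + 8*x^2 + 8*x + 4) dx. Term by term:
    ∫_0^1 x^8 dx = 1/9;  ∫_0^1 2*x^6 dx = 2/7;  ∫_0^1 4*x^5 dx = 2/3;
    ∫_0^1 5*x^4 dx = 1;  ∫_0^1 4*x^3 dx = 1;  ∫_0^1 8*x^2 dx = 8/3;
    ∫_0^1 8*x dx = 4;  ∫_0^1 4 dx = 4.
  Sum: 1/9 + 2/7 + 2/3 + 1 + 1 + 8/3 + 4 + 4 = 865/63.
  ∫_0^1 u'(x)^2 dx = ∫_0^1 (16*x^6 + 16*x^4 + 16*x^3 + 4*x^2 + 8*x + 4) dx. Term by term:
    ∫_0^1 16*x^6 dx = 16/7;  ∫_0^1 16*x^4 dx = 16/5;  ∫_0^1 16*x^3 dx = 4;
    ∫_0^1 4*x^2 dx = 4/3;  ∫_0^1 8*x dx = 4;  ∫_0^1 4 dx = 4.
  Sum: 16/7 + 16/5 + 4 + 4/3 + 4 + 4 = 1976/105.
Adding: ||u||_{H^1}^2 = 865/63 + 1976/105 = 10253/315.


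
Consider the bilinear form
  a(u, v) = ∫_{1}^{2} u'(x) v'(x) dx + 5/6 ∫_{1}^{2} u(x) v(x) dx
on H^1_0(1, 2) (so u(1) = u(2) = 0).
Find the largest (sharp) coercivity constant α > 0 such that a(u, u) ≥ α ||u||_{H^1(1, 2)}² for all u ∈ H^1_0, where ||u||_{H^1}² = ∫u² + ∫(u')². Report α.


α = (5/6 + π^2)/(1 + π^2)

Coercivity of a(·,·) on H^1_0(1, 2) means a(u, u) ≥ α ||u||_{H^1}² for every u ∈ H^1_0.
The interval has length L = 1, and Poincaré/coercivity depend only on L. Here a(u, u) = ∫(u')² + (5/6)·∫u².
Here 0 < c = 5/6 < 1. The condition a(u,u) ≥ α||u||_{H^1}² reads (1−α)∫(u')² ≥ (α−c)∫u². Any admissible α is ≤ 1 (rapidly oscillating u have ∫u²/∫(u')² → 0), and α = 1 would force 0 ≥ (1−c)∫u², impossible since c < 1; so 1−α > 0. By the sharp Poincaré inequality on H^1_0 of an interval of length L, ∫(u')² ≥ (π/L)²∫u² with equality for the first sine mode sin(π(x−x₀)/L) (x₀ the left endpoint), so the inequality holds for all u iff (1−α)(π/L)² ≥ α − c, i.e. α ≤ ((π/L)² + c)/((π/L)² + 1) = (1 + c(L/π)²)/(1 + (L/π)²). With (π/L)² = π^2 and c = 5/6, the largest admissible constant is α = ((π/L)² + c)/((π/L)² + 1).
Simplifying, α = (5/6 + π^2)/(1 + π^2).


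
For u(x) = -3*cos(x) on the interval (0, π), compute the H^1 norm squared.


||u||_{H^1(0,π)}^2 = 9*π

u'(x) = 3*sin(x).
Expand u² and (u')² and integrate term by term on (0, π), using: for integers n ≥ 1, ∫_0^π sin²(nx) dx = ∫_0^π cos²(nx) dx = π/2; for n ≠ n', ∫_0^π sin(nx)sin(n'x) dx = ∫_0^π cos(nx)cos(n'x) dx = 0; and by product-to-sum, ∫_0^π sin(nx)cos(n'x) dx = ½∫_0^π [sin((n+n')x) + sin((n−n')x)] dx, which is 0 when n+n' is even and 2n/(n²−n'²) when n+n' is odd (it need not vanish on (0, π)).
  u² squared terms: (-3)²·∫cos(x)² dx = 9·π/2 = 9*π/2.
  So ∫_0^π u² dx = 9*π/2.
  (u')² squared terms: (3)²·∫sin(x)² dx = 9·π/2 = 9*π/2.
  So ∫_0^π (u')² dx = 9*π/2.
||u||_{H^1}^2 = (9*π/2) + (9*π/2) = 9*π.


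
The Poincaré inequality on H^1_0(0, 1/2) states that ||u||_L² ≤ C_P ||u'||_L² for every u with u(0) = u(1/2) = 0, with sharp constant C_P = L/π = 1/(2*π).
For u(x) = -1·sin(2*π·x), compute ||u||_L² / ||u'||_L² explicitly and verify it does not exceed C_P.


||u||_L² / ||u'||_L² = 1/(2*π) = C_P.

u(x) = -1·sin(2*π·x), so u'(x) = -2*π*cos(2*π*x).
Writing u(x) = A·sin(kπx/L) with A = -1 and k = 1, use ∫_0^L sin²(kπx/L) dx = L/2 and ∫_0^L cos²(kπx/L) dx = L/2.
u² = 1·sin²(2*π·x) and (u')² = 4*π^2·cos²(2*π·x), and each of sin², cos² integrates to L/2 = 1/4 over (0, 1/2).
∫_0^1/2 u² dx = 1/4, so ||u||_L² = 1/2.
∫_0^1/2 (u')² dx = π^2, so ||u'||_L² = π.
Ratio ||u||_L² / ||u'||_L² = 1/(2*π).
Sharp Poincaré constant on H^1_0(0, 1/2) is C_P = L/π = 1/(2*π), achieved by sin(2*π·x).
This is the k = 1 eigenfunction (up to amplitude), so the ratio equals the sharp Poincaré constant exactly.


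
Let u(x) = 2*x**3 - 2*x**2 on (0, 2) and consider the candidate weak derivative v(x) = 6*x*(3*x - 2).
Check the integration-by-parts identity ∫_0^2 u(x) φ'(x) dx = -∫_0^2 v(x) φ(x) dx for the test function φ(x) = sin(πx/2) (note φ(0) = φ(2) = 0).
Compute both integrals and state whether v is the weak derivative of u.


LHS = -32/π + 192/π^3, RHS = -96/π + 576/π^3. No, v is not the weak derivative of u.

u(x) = 2*x**3 - 2*x**2, classical derivative u'(x) = 6*x**2 - 4*x.
φ(x) = sin(πx/2), so φ'(x) = π*cos(π*x/2)/2.
Note φ(0) = φ(2) = 0, so the boundary term u·φ vanishes.
LHS = ∫_0^2 u(x) φ'(x) dx = ∫_0^2 (π*x^3*cos(π*x/2) - π*x^2*cos(π*x/2)) dx. Term by term:
  ∫_0^2 π*x^3*cos(π*x/2) dx = -48/π + 192/π^3;  ∫_0^2 -π*x^2*cos(π*x/2) dx = 16/π.
Sum: -48/π + 192/π^3 + 16/π = -32/π + 192/π^3.
So LHS = -32/π + 192/π^3.
∫_0^2 v(x) φ(x) dx = ∫_0^2 (18*x^2*sin(π*x/2) - 12*x*sin(π*x/2)) dx. Term by term:
  ∫_0^2 -12*x*sin(π*x/2) dx = -48/π;  ∫_0^2 18*x^2*sin(π*x/2) dx = -576/π^3 + 144/π.
Sum: -48/π + -576/π^3 + 144/π = -576/π^3 + 96/π.
So RHS = -∫_0^2 v(x) φ(x) dx = -96/π + 576/π^3.
LHS − RHS = -384/π^3 + 64/π ≠ 0, so the identity fails.
(For a valid weak derivative the identity must hold for EVERY test function, in particular this one. The failure shows v is NOT the weak derivative of u.)
Correct weak derivative would be u'(x) = 6*x**2 - 4*x.


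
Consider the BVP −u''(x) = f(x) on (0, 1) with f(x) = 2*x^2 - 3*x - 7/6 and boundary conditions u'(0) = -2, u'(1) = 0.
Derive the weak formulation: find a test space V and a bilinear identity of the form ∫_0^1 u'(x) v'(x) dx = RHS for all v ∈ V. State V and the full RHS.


V = H^1(0, 1) (v unrestricted at boundary; u is determined up to an additive constant); weak form: ∫_0^1 u'v' dx = ∫_0^1 (2*x^2 - 3*x - 7/6) v dx + 2·v(0) for all v ∈ V.

Multiply both sides by a test function v and integrate from 0 to 1:
  ∫_0^1 −u''(x) v(x) dx = ∫_0^1 f(x) v(x) dx.
Integrate the LHS by parts once:
  ∫_0^1 −u'' v dx = −[u'(x) v(x)]_0^1 + ∫_0^1 u'(x) v'(x) dx.
Thus ∫_0^1 u'(x) v'(x) dx = ∫_0^1 f(x) v(x) dx + [u'(x) v(x)]_0^1.
Choose V so that boundary terms are either known or forced to vanish.
u has inhomogeneous Neumann u'(0) = -2, u'(1) = 0. [u' v]_0^1 = (0)·v(1) − (-2)·v(0) = 2·v(0). Take V = H^1(0, 1); boundary term becomes part of RHS.
Weak formulation: find u (satisfying any essential BC) such that ∫_0^1 u'(x) v'(x) dx = ∫_0^1 f v dx + 2·v(0) for all v ∈ V (Neumann data are natural BCs: they enter the RHS as boundary terms).
Substituting f(x) = 2*x^2 - 3*x - 7/6, the right-hand side is ∫_0^1 (2*x^2 - 3*x - 7/6) v dx + 2·v(0).
Compatibility check (pure Neumann): taking v ≡ 1 ∈ V gives 0 = ∫_0^1 f dx + (0) − (-2), i.e. ∫_0^1 f dx must equal u'(0) − u'(1) = -2. Indeed ∫_0^1 (2*x^2 - 3*x - 7/6) dx = -2, so the data are compatible. The solution is then unique only up to an additive constant (fix it e.g. by requiring ∫_0^1 u dx = 0).


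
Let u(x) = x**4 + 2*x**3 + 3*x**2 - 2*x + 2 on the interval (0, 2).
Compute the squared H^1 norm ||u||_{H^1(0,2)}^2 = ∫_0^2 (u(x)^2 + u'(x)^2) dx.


||u||_{H^1}^2 = 649504/315

The H^1 norm (squared) on an interval (0, L) is
  ||u||_{H^1}^2 = ∫_0^L u(x)^2 dx + ∫_0^L u'(x)^2 dx.
Compute u'(x) = 4*x**3 + 6*x**2 + 6*x - 2.
Then u(x)^2 = x**8 + 4*x**7 + 10*x**6 + 8*x**5 + 5*x**4 - 4*x**3 + 16*x**2 - 8*x + 4 and u'(x)^2 = 16*x**6 + 48*x**5 + 84*x**4 + 56*x**3 + 12*x**2 - 24*x + 4.
Integrate each monomial from 0 to 2 using ∫_0^2 c·x^n dx = c·2^(n+1)/(n+1):
  ∫_0^2 u(x)^2 dx = ∫_0^2 (x^8 + 4*x^7 + 10*x^6 + 8*x^5 + 5*x^4 - 4*x^3 + 16*x^2 - 8*x + 4) dx. Term by term:
    ∫_0^2 x^8 dx = 512/9;  ∫_0^2 4*x^7 dx = 128;  ∫_0^2 10*x^6 dx = 1280/7;
    ∫_0^2 8*x^5 dx = 256/3;  ∫_0^2 5*x^4 dx = 32;  ∫_0^2 -4*x^3 dx = -16;
    ∫_0^2 16*x^2 dx = 128/3;  ∫_0^2 -8*x dx = -16;  ∫_0^2 4 dx = 8.
  Sum: 512/9 + 128 + 1280/7 + 256/3 + 32 − 16 + 128/3 − 16 + 8 = 31736/63.
  ∫_0^2 u'(x)^2 dx = ∫_0^2 (16*x^6 + 48*x^5 + 84*x^4 + 56*x^3 + 12*x^2 - 24*x + 4) dx. Term by term:
    ∫_0^2 16*x^6 dx = 2048/7;  ∫_0^2 48*x^5 dx = 512;  ∫_0^2 84*x^4 dx = 2688/5;
    ∫_0^2 56*x^3 dx = 224;  ∫_0^2 12*x^2 dx = 32;  ∫_0^2 -24*x dx = -48;
    ∫_0^2 4 dx = 8.
  Sum: 2048/7 + 512 + 2688/5 + 224 + 32 − 48 + 8 = 54536/35.
Adding: ||u||_{H^1}^2 = 31736/63 + 54536/35 = 649504/315.


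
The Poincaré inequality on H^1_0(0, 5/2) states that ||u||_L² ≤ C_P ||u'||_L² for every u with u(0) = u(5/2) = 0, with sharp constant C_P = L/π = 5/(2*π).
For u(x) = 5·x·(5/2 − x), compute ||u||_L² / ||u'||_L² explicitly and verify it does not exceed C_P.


||u||_L² / ||u'||_L² = sqrt(10)/4 < C_P = 5/(2*π).

u(x) = 5·x·(5/2 − x), so u'(x) = 25/2 - 10*x.
u(x) = 5·x·(5/2 − x) vanishes at x = 0 and x = 5/2, so u ∈ H^1_0(0, 5/2). Differentiate via the product rule and integrate the resulting polynomials term by term.
  ∫_0^5/2 u² dx = ∫_0^5/2 (25*x^4 - 125*x^3 + 625*x^2/4) dx. Term by term:
    ∫_0^5/2 25*x^4 dx = 15625/32;  ∫_0^5/2 -125*x^3 dx = -78125/64;  ∫_0^5/2 625*x^2/4 dx = 78125/96.
  Sum: 15625/32 − 78125/64 + 78125/96 = 15625/192.
  ∫_0^5/2 (u')² dx = ∫_0^5/2 (100*x^2 - 250*x + 625/4) dx. Term by term:
    ∫_0^5/2 100*x^2 dx = 3125/6;  ∫_0^5/2 -250*x dx = -3125/4;  ∫_0^5/2 625/4 dx = 3125/8.
  Sum: 3125/6 − 3125/4 + 3125/8 = 3125/24.
∫_0^5/2 u² dx = 15625/192, so ||u||_L² = 125*sqrt(3)/24.
∫_0^5/2 (u')² dx = 3125/24, so ||u'||_L² = 25*sqrt(30)/12.
Ratio ||u||_L² / ||u'||_L² = sqrt(10)/4.
Sharp Poincaré constant on H^1_0(0, 5/2) is C_P = L/π = 5/(2*π), achieved by sin(2*π/5·x).
A polynomial bump cannot attain the sharp Poincaré constant (only the first sine eigenfunction does), so the ratio is strictly less than C_P, consistent with ||u||_L² ≤ C_P ||u'||_L².


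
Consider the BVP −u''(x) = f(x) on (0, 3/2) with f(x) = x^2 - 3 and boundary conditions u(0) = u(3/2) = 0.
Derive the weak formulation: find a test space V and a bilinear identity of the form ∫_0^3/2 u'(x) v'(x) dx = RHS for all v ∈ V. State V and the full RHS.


V = H^1_0(0, 3/2) (so v(0) = v(3/2) = 0); weak form: ∫_0^3/2 u'v' dx = ∫_0^3/2 (x^2 - 3) v dx for all v ∈ V.

Multiply both sides by a test function v and integrate from 0 to 3/2:
  ∫_0^3/2 −u''(x) v(x) dx = ∫_0^3/2 f(x) v(x) dx.
Integrate the LHS by parts once:
  ∫_0^3/2 −u'' v dx = −[u'(x) v(x)]_0^3/2 + ∫_0^3/2 u'(x) v'(x) dx.
Thus ∫_0^3/2 u'(x) v'(x) dx = ∫_0^3/2 f(x) v(x) dx + [u'(x) v(x)]_0^3/2.
Choose V so that boundary terms are either known or forced to vanish.
u is Dirichlet: u(0) = u(3/2) = 0. Let V = H^1_0(0, 3/2); then v(0) = v(3/2) = 0, and [u' v]_0^3/2 = 0.
Weak formulation: find u (satisfying any essential BC) such that ∫_0^3/2 u'(x) v'(x) dx = ∫_0^3/2 f v dx for all v ∈ V.
Substituting f(x) = x^2 - 3, the right-hand side is ∫_0^3/2 (x^2 - 3) v dx.


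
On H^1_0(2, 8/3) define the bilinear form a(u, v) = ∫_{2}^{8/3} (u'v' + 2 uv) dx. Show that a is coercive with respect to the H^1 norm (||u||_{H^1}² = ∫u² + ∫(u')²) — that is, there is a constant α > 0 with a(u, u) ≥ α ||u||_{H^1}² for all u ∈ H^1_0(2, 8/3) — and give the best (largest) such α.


α = 1

Coercivity of a(·,·) on H^1_0(2, 8/3) means a(u, u) ≥ α ||u||_{H^1}² for every u ∈ H^1_0.
The interval has length L = 2/3, and Poincaré/coercivity depend only on L. Here a(u, u) = ∫(u')² + (2)·∫u².
Here c = 2 ≥ 1, so a(u,u) = ∫(u')² + c∫u² ≥ ∫(u')² + ∫u² = ||u||_{H^1}², i.e. α = 1 works. No larger α is possible: a(u,u) ≥ α||u||_{H^1}² means (1−α)∫(u')² ≥ (α−c)∫u², and for the modes u_n = sin(nπ(x−x₀)/L) (x₀ the left endpoint) one has ∫u_n²/∫(u_n')² = (L/(nπ))² → 0, so a(u_n,u_n)/||u_n||_{H^1}² → 1. Hence the optimal constant is α = 1.
Therefore α = 1.


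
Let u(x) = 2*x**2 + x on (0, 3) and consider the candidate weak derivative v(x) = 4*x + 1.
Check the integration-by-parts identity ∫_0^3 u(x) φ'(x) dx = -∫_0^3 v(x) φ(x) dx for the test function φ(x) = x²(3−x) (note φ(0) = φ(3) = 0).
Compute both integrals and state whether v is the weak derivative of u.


LHS = -1107/20, RHS = -1107/20. Yes, v = u' weakly.

u(x) = 2*x**2 + x, classical derivative u'(x) = 4*x + 1.
φ(x) = x²(3−x), so φ'(x) = 3*x*(2 - x).
Note φ(0) = φ(3) = 0, so the boundary term u·φ vanishes.
LHS = ∫_0^3 u(x) φ'(x) dx = ∫_0^3 (-6*x^4 + 9*x^3 + 6*x^2) dx. Term by term:
  ∫_0^3 -6*x^4 dx = -1458/5;  ∫_0^3 9*x^3 dx = 729/4;  ∫_0^3 6*x^2 dx = 54.
Sum: -1458/5 + 729/4 + 54 = -1107/20.
So LHS = -1107/20.
∫_0^3 v(x) φ(x) dx = ∫_0^3 (-4*x^4 + 11*x^3 + 3*x^2) dx. Term by term:
  ∫_0^3 -4*x^4 dx = -972/5;  ∫_0^3 11*x^3 dx = 891/4;  ∫_0^3 3*x^2 dx = 27.
Sum: -972/5 + 891/4 + 27 = 1107/20.
So RHS = -∫_0^3 v(x) φ(x) dx = -1107/20.
LHS = RHS, so the identity holds for this test φ.
Moreover u is smooth here and v(x) = u'(x) = 4*x + 1 pointwise, so the identity holds for every test function. Hence v is the weak derivative of u.


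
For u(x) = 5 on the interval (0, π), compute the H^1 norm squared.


||u||_{H^1(0,π)}^2 = 25*π

u'(x) = 0.
Expand u² and (u')² and integrate term by term on (0, π), using: for integers n ≥ 1, ∫_0^π sin²(nx) dx = ∫_0^π cos²(nx) dx = π/2; for n ≠ n', ∫_0^π sin(nx)sin(n'x) dx = ∫_0^π cos(nx)cos(n'x) dx = 0; and by product-to-sum, ∫_0^π sin(nx)cos(n'x) dx = ½∫_0^π [sin((n+n')x) + sin((n−n')x)] dx, which is 0 when n+n' is even and 2n/(n²−n'²) when n+n' is odd (it need not vanish on (0, π)). For the constant mode: ∫_0^π 1 dx = π, ∫_0^π cos(nx) dx = 0, ∫_0^π sin(nx) dx = (1−(−1)^n)/n.
  u² squared terms: (5)²·∫1 dx = 25·π = 25*π.
  So ∫_0^π u² dx = 25*π.
  u' ≡ 0, so ∫_0^π (u')² dx = 0.
||u||_{H^1}^2 = (25*π) + (0) = 25*π.


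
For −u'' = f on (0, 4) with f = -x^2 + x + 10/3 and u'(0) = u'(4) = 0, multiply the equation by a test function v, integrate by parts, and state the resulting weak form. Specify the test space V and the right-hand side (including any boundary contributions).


V = H^1(0, 4) (no boundary constraint on v; u is determined up to an additive constant); weak form: ∫_0^4 u'v' dx = ∫_0^4 (-x^2 + x + 10/3) v dx for all v ∈ V.

Multiply both sides by a test function v and integrate from 0 to 4:
  ∫_0^4 −u''(x) v(x) dx = ∫_0^4 f(x) v(x) dx.
Integrate the LHS by parts once:
  ∫_0^4 −u'' v dx = −[u'(x) v(x)]_0^4 + ∫_0^4 u'(x) v'(x) dx.
Thus ∫_0^4 u'(x) v'(x) dx = ∫_0^4 f(x) v(x) dx + [u'(x) v(x)]_0^4.
Choose V so that boundary terms are either known or forced to vanish.
u has homogeneous Neumann: u'(0) = u'(4) = 0. So [u' v]_0^4 = 0·v(4) − 0·v(0) = 0 for any v; take V = H^1(0, 4).
Weak formulation: find u (satisfying any essential BC) such that ∫_0^4 u'(x) v'(x) dx = ∫_0^4 f v dx for all v ∈ V (homogeneous Neumann, so boundary terms vanish).
Substituting f(x) = -x^2 + x + 10/3, the right-hand side is ∫_0^4 (-x^2 + x + 10/3) v dx.
Compatibility check (pure Neumann): taking v ≡ 1 ∈ V gives 0 = ∫_0^4 f dx + (0) − (0), i.e. ∫_0^4 f dx must equal u'(0) − u'(4) = 0. Indeed ∫_0^4 (-x^2 + x + 10/3) dx = 0, so the data are compatible. The solution is then unique only up to an additive constant (fix it e.g. by requiring ∫_0^4 u dx = 0).


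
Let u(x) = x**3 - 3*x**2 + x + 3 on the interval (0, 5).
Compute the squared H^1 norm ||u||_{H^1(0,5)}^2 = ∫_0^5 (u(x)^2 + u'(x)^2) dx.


||u||_{H^1}^2 = 71975/21

The H^1 norm (squared) on an interval (0, L) is
  ||u||_{H^1}^2 = ∫_0^L u(x)^2 dx + ∫_0^L u'(x)^2 dx.
Compute u'(x) = 3*x**2 - 6*x + 1.
Then u(x)^2 = x**6 - 6*x**5 + 11*x**4 - 17*x**2 + 6*x + 9 and u'(x)^2 = 9*x**4 - 36*x**3 + 42*x**2 - 12*x + 1.
Integrate each monomial from 0 to 5 using ∫_0^5 c·x^n dx = c·5^(n+1)/(n+1):
  ∫_0^5 u(x)^2 dx = ∫_0^5 (x^6 - 6*x^5 + 11*x^4 - 17*x^2 + 6*x + 9) dx. Term by term:
    ∫_0^5 x^6 dx = 78125/7;  ∫_0^5 -6*x^5 dx = -15625;  ∫_0^5 11*x^4 dx = 6875;
    ∫_0^5 -17*x^2 dx = -2125/3;  ∫_0^5 6*x dx = 75;  ∫_0^5 9 dx = 45.
  Sum: 78125/7 − 15625 + 6875 − 2125/3 + 75 + 45 = 38270/21.
  ∫_0^5 u'(x)^2 dx = ∫_0^5 (9*x^4 - 36*x^3 + 42*x^2 - 12*x + 1) dx. Term by term:
    ∫_0^5 9*x^4 dx = 5625;  ∫_0^5 -36*x^3 dx = -5625;  ∫_0^5 42*x^2 dx = 1750;
    ∫_0^5 -12*x dx = -150;  ∫_0^5 1 dx = 5.
  Sum: 5625 − 5625 + 1750 − 150 + 5 = 1605.
Adding: ||u||_{H^1}^2 = 38270/21 + 1605 = 71975/21.


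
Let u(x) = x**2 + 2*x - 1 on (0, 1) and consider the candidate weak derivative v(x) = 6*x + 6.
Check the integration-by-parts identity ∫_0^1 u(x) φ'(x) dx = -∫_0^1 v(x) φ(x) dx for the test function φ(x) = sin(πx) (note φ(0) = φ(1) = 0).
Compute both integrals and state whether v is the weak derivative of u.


LHS = -6/π, RHS = -18/π. No, v is not the weak derivative of u.

u(x) = x**2 + 2*x - 1, classical derivative u'(x) = 2*x + 2.
φ(x) = sin(πx), so φ'(x) = π*cos(π*x).
Note φ(0) = φ(1) = 0, so the boundary term u·φ vanishes.
LHS = ∫_0^1 u(x) φ'(x) dx = ∫_0^1 (π*x^2*cos(π*x) + 2*π*x*cos(π*x) - π*cos(π*x)) dx. Term by term:
  ∫_0^1 -π*cos(π*x) dx = 0;  ∫_0^1 π*x^2*cos(π*x) dx = -2/π;  ∫_0^1 2*π*x*cos(π*x) dx = -4/π.
Sum: 0 − 2/π − 4/π = -6/π.
So LHS = -6/π.
∫_0^1 v(x) φ(x) dx = ∫_0^1 (6*x*sin(π*x) + 6*sin(π*x)) dx. Term by term:
  ∫_0^1 6*sin(π*x) dx = 12/π;  ∫_0^1 6*x*sin(π*x) dx = 6/π.
Sum: 12/π + 6/π = 18/π.
So RHS = -∫_0^1 v(x) φ(x) dx = -18/π.
LHS − RHS = 12/π ≠ 0, so the identity fails.
(For a valid weak derivative the identity must hold for EVERY test function, in particular this one. The failure shows v is NOT the weak derivative of u.)
Correct weak derivative would be u'(x) = 2*x + 2.


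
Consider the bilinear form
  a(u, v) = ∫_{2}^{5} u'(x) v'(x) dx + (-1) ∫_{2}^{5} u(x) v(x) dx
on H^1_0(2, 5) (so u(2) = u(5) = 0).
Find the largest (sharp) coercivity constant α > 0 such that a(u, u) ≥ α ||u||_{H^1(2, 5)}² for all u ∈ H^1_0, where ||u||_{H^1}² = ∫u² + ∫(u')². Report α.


α = (-9 + π^2)/(9 + π^2)

Coercivity of a(·,·) on H^1_0(2, 5) means a(u, u) ≥ α ||u||_{H^1}² for every u ∈ H^1_0.
The interval has length L = 3, and Poincaré/coercivity depend only on L. Here a(u, u) = ∫(u')² + (-1)·∫u².
Here c = -1 < 0 with |c| < (π/L)² = π^2/9, so coercivity still holds. The condition a(u,u) ≥ α||u||_{H^1}² reads (1−α)∫(u')² ≥ (α−c)∫u². Any admissible α is ≤ 1 (rapidly oscillating u have ∫u²/∫(u')² → 0), and α = 1 would force 0 ≥ (1−c)∫u², impossible since c < 1; so 1−α > 0. By the sharp Poincaré inequality on H^1_0 of an interval of length L, ∫(u')² ≥ (π/L)²∫u² with equality for the first sine mode sin(π(x−x₀)/L) (x₀ the left endpoint), so the inequality holds for all u iff (1−α)(π/L)² ≥ α − c, i.e. α ≤ ((π/L)² + c)/((π/L)² + 1) = (1 + c(L/π)²)/(1 + (L/π)²). (Direct route, valid since c ≤ 0: Poincaré gives c∫u² ≥ c(L/π)²∫(u')², so a(u,u) ≥ (1 + c(L/π)²)∫(u')², while ||u||_{H^1}² ≤ (1 + (L/π)²)∫(u')²; dividing yields the same α.) With (π/L)² = π^2/9 and c = -1, the largest admissible constant is α = ((π/L)² + c)/((π/L)² + 1).
Simplifying, α = (-9 + π^2)/(9 + π^2).


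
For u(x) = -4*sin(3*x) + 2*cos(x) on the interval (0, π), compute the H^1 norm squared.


||u||_{H^1(0,π)}^2 = 84*π

u'(x) = -2*sin(x) - 12*cos(3*x).
Expand u² and (u')² and integrate term by term on (0, π), using: for integers n ≥ 1, ∫_0^π sin²(nx) dx = ∫_0^π cos²(nx) dx = π/2; for n ≠ n', ∫_0^π sin(nx)sin(n'x) dx = ∫_0^π cos(nx)cos(n'x) dx = 0; and by product-to-sum, ∫_0^π sin(nx)cos(n'x) dx = ½∫_0^π [sin((n+n')x) + sin((n−n')x)] dx, which is 0 when n+n' is even and 2n/(n²−n'²) when n+n' is odd (it need not vanish on (0, π)).
  u² squared terms: (-4)²·∫sin(3x)² dx = 16·π/2 = 8*π;  (2)²·∫cos(x)² dx = 4·π/2 = 2*π.
  u² cross terms: 2·(-4)·(2)·∫sin(3x)·cos(x) dx = -16·(0) = 0.
  So ∫_0^π u² dx = 8*π + 2*π + 0 = 10*π.
  (u')² squared terms: (-12)²·∫cos(3x)² dx = 144·π/2 = 72*π;  (-2)²·∫sin(x)² dx = 4·π/2 = 2*π.
  (u')² cross terms: 2·(-12)·(-2)·∫cos(3x)·sin(x) dx = 48·(0) = 0.
  So ∫_0^π (u')² dx = 72*π + 2*π + 0 = 74*π.
||u||_{H^1}^2 = (10*π) + (74*π) = 84*π.


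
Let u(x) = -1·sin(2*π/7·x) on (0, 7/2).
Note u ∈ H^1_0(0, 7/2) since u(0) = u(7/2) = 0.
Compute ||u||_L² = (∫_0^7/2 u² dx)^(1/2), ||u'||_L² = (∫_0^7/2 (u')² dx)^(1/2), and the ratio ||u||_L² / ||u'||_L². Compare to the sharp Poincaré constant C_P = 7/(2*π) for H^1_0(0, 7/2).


||u||_L² / ||u'||_L² = 7/(2*π) = C_P.

u(x) = -1·sin(2*π/7·x), so u'(x) = -2*π*cos(2*π*x/7)/7.
Writing u(x) = A·sin(kπx/L) with A = -1 and k = 1, use ∫_0^L sin²(kπx/L) dx = L/2 and ∫_0^L cos²(kπx/L) dx = L/2.
u² = 1·sin²(2*π/7·x) and (u')² = 4*π^2/49·cos²(2*π/7·x), and each of sin², cos² integrates to L/2 = 7/4 over (0, 7/2).
∫_0^7/2 u² dx = 7/4, so ||u||_L² = sqrt(7)/2.
∫_0^7/2 (u')² dx = π^2/7, so ||u'||_L² = sqrt(7)*π/7.
Ratio ||u||_L² / ||u'||_L² = 7/(2*π).
Sharp Poincaré constant on H^1_0(0, 7/2) is C_P = L/π = 7/(2*π), achieved by sin(2*π/7·x).
This is the k = 1 eigenfunction (up to amplitude), so the ratio equals the sharp Poincaré constant exactly.


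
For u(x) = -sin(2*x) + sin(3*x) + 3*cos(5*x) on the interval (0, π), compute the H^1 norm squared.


||u||_{H^1(0,π)}^2 = 208/7 + 249*π/2

u'(x) = -15*sin(5*x) - 2*cos(2*x) + 3*cos(3*x).
Expand u² and (u')² and integrate term by term on (0, π), using: for integers n ≥ 1, ∫_0^π sin²(nx) dx = ∫_0^π cos²(nx) dx = π/2; for n ≠ n', ∫_0^π sin(nx)sin(n'x) dx = ∫_0^π cos(nx)cos(n'x) dx = 0; and by product-to-sum, ∫_0^π sin(nx)cos(n'x) dx = ½∫_0^π [sin((n+n')x) + sin((n−n')x)] dx, which is 0 when n+n' is even and 2n/(n²−n'²) when n+n' is odd (it need not vanish on (0, π)).
  u² squared terms: (-1)²·∫sin(2x)² dx = 1·π/2 = π/2;  (3)²·∫cos(5x)² dx = 9·π/2 = 9*π/2;  (1)²·∫sin(3x)² dx = 1·π/2 = π/2.
  u² cross terms: 2·(-1)·(3)·∫sin(2x)·cos(5x) dx = -6·(-4/21) = 8/7;  2·(-1)·(1)·∫sin(2x)·sin(3x) dx = -2·(0) = 0;  2·(3)·(1)·∫cos(5x)·sin(3x) dx = 6·(0) = 0.
  So ∫_0^π u² dx = π/2 + 9*π/2 + π/2 + 8/7 + 0 + 0 = 8/7 + 11*π/2.
  (u')² squared terms: (-15)²·∫sin(5x)² dx = 225·π/2 = 225*π/2;  (-2)²·∫cos(2x)² dx = 4·π/2 = 2*π;  (3)²·∫cos(3x)² dx = 9·π/2 = 9*π/2.
  (u')² cross terms: 2·(-15)·(-2)·∫sin(5x)·cos(2x) dx = 60·(10/21) = 200/7;  2·(-15)·(3)·∫sin(5x)·cos(3x) dx = -90·(0) = 0;  2·(-2)·(3)·∫cos(2x)·cos(3x) dx = -12·(0) = 0.
  So ∫_0^π (u')² dx = 225*π/2 + 2*π + 9*π/2 + 200/7 + 0 + 0 = 200/7 + 119*π.
||u||_{H^1}^2 = (8/7 + 11*π/2) + (200/7 + 119*π) = 208/7 + 249*π/2.


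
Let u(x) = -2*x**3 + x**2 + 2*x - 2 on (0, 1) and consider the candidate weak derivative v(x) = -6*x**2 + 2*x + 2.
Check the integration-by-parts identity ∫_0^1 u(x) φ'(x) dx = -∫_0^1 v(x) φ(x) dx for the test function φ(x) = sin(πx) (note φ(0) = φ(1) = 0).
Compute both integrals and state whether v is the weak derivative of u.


LHS = -24/π^3, RHS = -24/π^3. Yes, v = u' weakly.

u(x) = -2*x**3 + x**2 + 2*x - 2, classical derivative u'(x) = -6*x**2 + 2*x + 2.
φ(x) = sin(πx), so φ'(x) = π*cos(π*x).
Note φ(0) = φ(1) = 0, so the boundary term u·φ vanishes.
LHS = ∫_0^1 u(x) φ'(x) dx = ∫_0^1 (-2*π*x^3*cos(π*x) + π*x^2*cos(π*x) + 2*π*x*cos(π*x) - 2*π*cos(π*x)) dx. Term by term:
  ∫_0^1 -2*π*cos(π*x) dx = 0;  ∫_0^1 π*x^2*cos(π*x) dx = -2/π;  ∫_0^1 -2*π*x^3*cos(π*x) dx = -24/π^3 + 6/π;
  ∫_0^1 2*π*x*cos(π*x) dx = -4/π.
Sum: 0 − 2/π + -24/π^3 + 6/π − 4/π = -24/π^3.
So LHS = -24/π^3.
∫_0^1 v(x) φ(x) dx = ∫_0^1 (-6*x^2*sin(π*x) + 2*x*sin(π*x) + 2*sin(π*x)) dx. Term by term:
  ∫_0^1 2*sin(π*x) dx = 4/π;  ∫_0^1 -6*x^2*sin(π*x) dx = -6/π + 24/π^3;  ∫_0^1 2*x*sin(π*x) dx = 2/π.
Sum: 4/π + -6/π + 24/π^3 + 2/π = 24/π^3.
So RHS = -∫_0^1 v(x) φ(x) dx = -24/π^3.
LHS = RHS, so the identity holds for this test φ.
Moreover u is smooth here and v(x) = u'(x) = -6*x**2 + 2*x + 2 pointwise, so the identity holds for every test function. Hence v is the weak derivative of u.


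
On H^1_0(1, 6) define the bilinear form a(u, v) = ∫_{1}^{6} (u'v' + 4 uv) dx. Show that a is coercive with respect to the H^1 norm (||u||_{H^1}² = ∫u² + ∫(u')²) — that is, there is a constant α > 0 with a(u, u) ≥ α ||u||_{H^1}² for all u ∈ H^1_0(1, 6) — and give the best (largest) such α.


α = 1

Coercivity of a(·,·) on H^1_0(1, 6) means a(u, u) ≥ α ||u||_{H^1}² for every u ∈ H^1_0.
The interval has length L = 5, and Poincaré/coercivity depend only on L. Here a(u, u) = ∫(u')² + (4)·∫u².
Here c = 4 ≥ 1, so a(u,u) = ∫(u')² + c∫u² ≥ ∫(u')² + ∫u² = ||u||_{H^1}², i.e. α = 1 works. No larger α is possible: a(u,u) ≥ α||u||_{H^1}² means (1−α)∫(u')² ≥ (α−c)∫u², and for the modes u_n = sin(nπ(x−x₀)/L) (x₀ the left endpoint) one has ∫u_n²/∫(u_n')² = (L/(nπ))² → 0, so a(u_n,u_n)/||u_n||_{H^1}² → 1. Hence the optimal constant is α = 1.
Therefore α = 1.
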